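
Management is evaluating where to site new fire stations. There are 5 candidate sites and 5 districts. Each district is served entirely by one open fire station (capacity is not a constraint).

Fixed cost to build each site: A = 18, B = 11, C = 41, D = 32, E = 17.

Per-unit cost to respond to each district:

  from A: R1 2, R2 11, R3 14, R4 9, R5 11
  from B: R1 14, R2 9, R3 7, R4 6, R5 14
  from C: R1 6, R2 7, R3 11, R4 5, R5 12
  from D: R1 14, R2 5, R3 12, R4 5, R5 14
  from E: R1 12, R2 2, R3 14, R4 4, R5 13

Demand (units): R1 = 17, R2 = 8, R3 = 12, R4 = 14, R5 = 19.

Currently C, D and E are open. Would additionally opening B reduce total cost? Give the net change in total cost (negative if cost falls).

Yes — net change −37 (cost falls by 37).

Current service cost with {C, D, E}: 534.
Adding B: each district re-picks its cheapest; new service cost 486, saving 48.
Extra fixed cost: 11. Net change = 11 − 48 = -37.
(Totals: 624 → 587.)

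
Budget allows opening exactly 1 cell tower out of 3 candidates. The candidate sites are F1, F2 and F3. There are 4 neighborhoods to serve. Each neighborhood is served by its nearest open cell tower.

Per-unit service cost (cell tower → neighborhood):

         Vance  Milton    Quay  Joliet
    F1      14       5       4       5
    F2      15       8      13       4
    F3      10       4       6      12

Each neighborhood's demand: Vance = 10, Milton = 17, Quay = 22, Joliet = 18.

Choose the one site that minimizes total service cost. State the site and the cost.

Choose F1 only; total service cost 403.

With exactly 1 open, each neighborhood uses its cheapest among the chosen.
{F1}: Vance→F1 14·10=140, Milton→F1 5·17=85, Quay→F1 4·22=88, Joliet→F1 5·18=90. Service cost 403.
{F3}: service cost 516
{F2}: service cost 644
Among all 3 size-1 choices, {F1} is lowest.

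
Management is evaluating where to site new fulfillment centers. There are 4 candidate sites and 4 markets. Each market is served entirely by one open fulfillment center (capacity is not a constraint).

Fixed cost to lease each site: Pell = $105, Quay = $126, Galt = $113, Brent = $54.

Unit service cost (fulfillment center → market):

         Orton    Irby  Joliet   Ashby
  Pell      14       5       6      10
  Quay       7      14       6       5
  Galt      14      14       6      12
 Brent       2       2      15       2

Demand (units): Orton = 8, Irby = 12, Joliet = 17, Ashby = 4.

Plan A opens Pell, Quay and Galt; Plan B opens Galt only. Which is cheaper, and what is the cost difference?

Plan B is cheaper by 39.

Plan A: {Pell, Quay, Galt}: Orton→Quay 7·8=56, Irby→Pell 5·12=60, Joliet→Pell 6·17=102, Ashby→Quay 5·4=20. Service 238; fixed 344; total 582.
Plan B: {Galt}: Orton→Galt 14·8=112, Irby→Galt 14·12=168, Joliet→Galt 6·17=102, Ashby→Galt 12·4=48. Service 430; fixed 113; total 543.
Difference: |582 − 543| = 39.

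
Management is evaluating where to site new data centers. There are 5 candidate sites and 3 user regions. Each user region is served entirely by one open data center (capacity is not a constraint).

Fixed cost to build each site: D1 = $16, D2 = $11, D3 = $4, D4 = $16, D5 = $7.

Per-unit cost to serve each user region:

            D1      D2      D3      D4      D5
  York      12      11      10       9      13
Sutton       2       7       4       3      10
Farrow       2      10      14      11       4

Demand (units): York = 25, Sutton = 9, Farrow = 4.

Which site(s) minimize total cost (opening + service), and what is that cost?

For any fixed open set, each user region goes to its cheapest open site; total = fixed + service.
{D1, D4}: York→D4 9·25=225, Sutton→D1 2·9=18, Farrow→D1 2·4=8. Service 251; fixed 32; total 283.
{D1, D3, D4}: York→D4 9·25=225, Sutton→D1 2·9=18, Farrow→D1 2·4=8. Service 251; fixed 36; total 287.
{D1, D4, D5}: service 251 + fixed 39 = 290
{D1, D2, D3, D4, D5}: service 251 + fixed 54 = 305
No other subset beats 283.

Open D1 and D4; minimum total cost 283.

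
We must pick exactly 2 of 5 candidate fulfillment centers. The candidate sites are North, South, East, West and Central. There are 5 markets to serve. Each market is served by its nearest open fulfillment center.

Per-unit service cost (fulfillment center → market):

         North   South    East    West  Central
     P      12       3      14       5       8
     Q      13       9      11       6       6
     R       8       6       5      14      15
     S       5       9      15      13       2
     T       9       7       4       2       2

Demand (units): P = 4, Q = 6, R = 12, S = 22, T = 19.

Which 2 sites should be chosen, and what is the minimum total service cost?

With exactly 2 open, each market uses its cheapest among the chosen.
{South, Central}: P→South 3·4=12, Q→Central 6·6=36, R→South 6·12=72, S→Central 2·22=44, T→Central 2·19=38. Service cost 202.
{East, Central}: service cost 210
{North, Central}: service cost 246
Among all 10 size-2 choices, {South, Central} is lowest.

Choose South and Central; total service cost 202.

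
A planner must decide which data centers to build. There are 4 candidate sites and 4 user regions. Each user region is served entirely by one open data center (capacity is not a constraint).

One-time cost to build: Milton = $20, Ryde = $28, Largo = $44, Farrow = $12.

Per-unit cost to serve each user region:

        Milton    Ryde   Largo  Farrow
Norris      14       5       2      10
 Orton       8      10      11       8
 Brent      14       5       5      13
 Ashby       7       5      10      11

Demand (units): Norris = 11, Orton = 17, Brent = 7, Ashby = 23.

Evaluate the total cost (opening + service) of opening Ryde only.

Total cost: 403

Each user region is assigned to its cheapest site among the open ones.
{Ryde}: Norris→Ryde 5·11=55, Orton→Ryde 10·17=170, Brent→Ryde 5·7=35, Ashby→Ryde 5·23=115. Service 375; fixed 28; total 403.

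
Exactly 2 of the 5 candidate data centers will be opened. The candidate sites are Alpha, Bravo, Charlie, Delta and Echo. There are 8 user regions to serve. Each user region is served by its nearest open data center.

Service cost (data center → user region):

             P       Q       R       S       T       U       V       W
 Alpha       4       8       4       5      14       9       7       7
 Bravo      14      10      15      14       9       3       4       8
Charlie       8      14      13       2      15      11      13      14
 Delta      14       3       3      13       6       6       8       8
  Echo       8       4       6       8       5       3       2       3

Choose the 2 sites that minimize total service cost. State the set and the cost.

With exactly 2 open, each user region uses its cheapest among the chosen.
{Alpha, Echo}: P→Alpha 4, Q→Echo 4, R→Alpha 4, S→Alpha 5, T→Echo 5, U→Echo 3, V→Echo 2, W→Echo 3. Service cost 30.
{Charlie, Echo}: service cost 33
{Delta, Echo}: service cost 35
Among all 10 size-2 choices, {Alpha, Echo} is lowest.

Choose Alpha and Echo; total service cost 30.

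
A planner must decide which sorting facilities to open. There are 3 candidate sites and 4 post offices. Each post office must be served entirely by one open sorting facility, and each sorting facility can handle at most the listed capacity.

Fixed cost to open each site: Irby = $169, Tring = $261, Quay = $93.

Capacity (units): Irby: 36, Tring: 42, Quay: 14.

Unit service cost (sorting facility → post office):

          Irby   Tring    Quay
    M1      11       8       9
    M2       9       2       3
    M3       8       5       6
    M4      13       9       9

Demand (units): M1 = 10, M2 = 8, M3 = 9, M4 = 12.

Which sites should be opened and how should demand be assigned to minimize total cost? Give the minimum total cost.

Open {Tring}: M1→Tring 8·10=80, M2→Tring 2·8=16, M3→Tring 5·9=45, M4→Tring 9·12=108.
Loads: Tring carries 39/42. Service 249; fixed 261; total 510.
Next best feasible plan costs 603.

Minimum total cost: 510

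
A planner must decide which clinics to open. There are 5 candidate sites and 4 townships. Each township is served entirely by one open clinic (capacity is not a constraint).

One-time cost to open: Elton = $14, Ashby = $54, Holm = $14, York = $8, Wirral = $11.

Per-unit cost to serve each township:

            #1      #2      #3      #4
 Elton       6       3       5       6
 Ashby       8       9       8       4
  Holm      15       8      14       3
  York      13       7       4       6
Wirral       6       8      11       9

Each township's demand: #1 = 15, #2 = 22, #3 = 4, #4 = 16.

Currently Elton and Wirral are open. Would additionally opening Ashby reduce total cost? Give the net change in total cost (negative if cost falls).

No — net change +22 (cost rises by 22).

Current service cost with {Elton, Wirral}: 272.
Adding Ashby: each township re-picks its cheapest; new service cost 240, saving 32.
Extra fixed cost: 54. Net change = 54 − 32 = 22.
(Totals: 297 → 319.)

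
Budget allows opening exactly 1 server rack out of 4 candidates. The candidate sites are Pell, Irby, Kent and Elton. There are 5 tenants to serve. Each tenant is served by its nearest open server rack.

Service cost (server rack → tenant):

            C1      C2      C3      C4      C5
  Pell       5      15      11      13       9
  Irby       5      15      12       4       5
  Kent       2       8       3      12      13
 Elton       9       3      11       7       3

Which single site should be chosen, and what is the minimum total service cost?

With exactly 1 open, each tenant uses its cheapest among the chosen.
{Elton}: C1→Elton 9, C2→Elton 3, C3→Elton 11, C4→Elton 7, C5→Elton 3. Service cost 33.
{Kent}: service cost 38
{Irby}: service cost 41
Among all 4 size-1 choices, {Elton} is lowest.

Choose Elton only; total service cost 33.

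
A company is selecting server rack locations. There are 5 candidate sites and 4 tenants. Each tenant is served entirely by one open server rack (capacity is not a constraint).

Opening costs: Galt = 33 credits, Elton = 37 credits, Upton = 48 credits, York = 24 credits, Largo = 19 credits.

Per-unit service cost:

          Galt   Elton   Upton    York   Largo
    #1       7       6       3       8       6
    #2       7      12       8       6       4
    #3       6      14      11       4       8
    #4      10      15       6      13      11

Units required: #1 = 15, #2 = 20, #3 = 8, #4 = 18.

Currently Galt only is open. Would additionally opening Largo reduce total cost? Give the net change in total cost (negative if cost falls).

Yes — net change −56 (cost falls by 56).

Current service cost with {Galt}: 473.
Adding Largo: each tenant re-picks its cheapest; new service cost 398, saving 75.
Extra fixed cost: 19. Net change = 19 − 75 = -56.
(Totals: 506 → 450.)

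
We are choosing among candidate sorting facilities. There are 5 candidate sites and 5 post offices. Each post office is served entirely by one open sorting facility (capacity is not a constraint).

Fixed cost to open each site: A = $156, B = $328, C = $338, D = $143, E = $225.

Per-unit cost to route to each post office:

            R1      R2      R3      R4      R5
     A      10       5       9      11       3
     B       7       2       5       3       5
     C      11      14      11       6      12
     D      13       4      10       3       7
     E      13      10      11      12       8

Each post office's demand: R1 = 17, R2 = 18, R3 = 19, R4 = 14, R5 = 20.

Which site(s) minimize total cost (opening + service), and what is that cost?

Open B only; minimum total cost 720.

For any fixed open set, each post office goes to its cheapest open site; total = fixed + service.
{B}: R1→B 7·17=119, R2→B 2·18=36, R3→B 5·19=95, R4→B 3·14=42, R5→B 5·20=100. Service 392; fixed 328; total 720.
{A}: service 645 + fixed 156 = 801
{D}: R1→D 13·17=221, R2→D 4·18=72, R3→D 10·19=190, R4→D 3·14=42, R5→D 7·20=140. Service 665; fixed 143; total 808.
{A, B, C, D, E}: service 352 + fixed 1190 = 1542
No other subset beats 720.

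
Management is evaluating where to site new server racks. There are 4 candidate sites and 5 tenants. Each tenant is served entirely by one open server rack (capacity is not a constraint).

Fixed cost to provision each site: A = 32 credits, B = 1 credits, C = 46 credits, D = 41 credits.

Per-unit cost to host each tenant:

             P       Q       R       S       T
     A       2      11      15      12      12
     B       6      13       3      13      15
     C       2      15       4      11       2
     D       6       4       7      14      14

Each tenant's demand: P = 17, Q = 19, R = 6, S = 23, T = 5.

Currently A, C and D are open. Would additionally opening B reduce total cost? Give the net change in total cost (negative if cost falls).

Yes — net change −5 (cost falls by 5).

Current service cost with {A, C, D}: 397.
Adding B: each tenant re-picks its cheapest; new service cost 391, saving 6.
Extra fixed cost: 1. Net change = 1 − 6 = -5.
(Totals: 516 → 511.)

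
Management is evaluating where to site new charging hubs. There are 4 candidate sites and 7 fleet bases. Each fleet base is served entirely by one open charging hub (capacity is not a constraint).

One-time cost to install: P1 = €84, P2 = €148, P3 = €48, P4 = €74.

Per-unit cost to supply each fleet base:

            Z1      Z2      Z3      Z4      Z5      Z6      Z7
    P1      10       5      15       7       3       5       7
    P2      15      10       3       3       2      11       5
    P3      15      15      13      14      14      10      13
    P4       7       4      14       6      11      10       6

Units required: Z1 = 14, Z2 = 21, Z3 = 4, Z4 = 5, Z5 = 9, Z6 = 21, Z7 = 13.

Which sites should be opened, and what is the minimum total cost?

For any fixed open set, each fleet base goes to its cheapest open site; total = fixed + service.
{P1, P4}: Z1→P4 7·14=98, Z2→P4 4·21=84, Z3→P4 14·4=56, Z4→P4 6·5=30, Z5→P1 3·9=27, Z6→P1 5·21=105, Z7→P4 6·13=78. Service 478; fixed 158; total 636.
{P1}: service 563 + fixed 84 = 647
{P1, P3, P4}: service 474 + fixed 206 = 680
{P1, P2, P3, P4}: service 397 + fixed 354 = 751
No other subset beats 636.

Open P1 and P4; minimum total cost 636.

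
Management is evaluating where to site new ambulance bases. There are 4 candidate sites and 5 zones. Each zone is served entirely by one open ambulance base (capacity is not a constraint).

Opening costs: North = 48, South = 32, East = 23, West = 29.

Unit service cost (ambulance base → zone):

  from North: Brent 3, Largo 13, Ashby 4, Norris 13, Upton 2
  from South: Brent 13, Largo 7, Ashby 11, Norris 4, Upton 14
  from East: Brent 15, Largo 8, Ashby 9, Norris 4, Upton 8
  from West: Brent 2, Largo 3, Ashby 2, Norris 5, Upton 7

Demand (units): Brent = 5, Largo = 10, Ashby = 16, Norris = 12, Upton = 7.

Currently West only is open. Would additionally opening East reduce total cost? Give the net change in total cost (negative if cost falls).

No — net change +11 (cost rises by 11).

Current service cost with {West}: 181.
Adding East: each zone re-picks its cheapest; new service cost 169, saving 12.
Extra fixed cost: 23. Net change = 23 − 12 = 11.
(Totals: 210 → 221.)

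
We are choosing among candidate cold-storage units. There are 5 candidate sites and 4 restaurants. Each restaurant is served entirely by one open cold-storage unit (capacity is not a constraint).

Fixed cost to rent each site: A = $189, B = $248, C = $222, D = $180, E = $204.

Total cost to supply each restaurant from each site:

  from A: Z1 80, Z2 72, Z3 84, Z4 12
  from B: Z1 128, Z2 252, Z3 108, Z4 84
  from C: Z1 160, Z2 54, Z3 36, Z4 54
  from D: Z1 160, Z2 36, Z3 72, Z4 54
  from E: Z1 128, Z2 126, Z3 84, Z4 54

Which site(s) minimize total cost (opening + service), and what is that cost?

Open A only; minimum total cost 437.

For any fixed open set, each restaurant goes to its cheapest open site; total = fixed + service.
{A}: Z1→A 80, Z2→A 72, Z3→A 84, Z4→A 12. Service 248; fixed 189; total 437.
{D}: service 322 + fixed 180 = 502
{C}: service 304 + fixed 222 = 526
{A, B, C, D, E}: service 164 + fixed 1043 = 1207
No other subset beats 437.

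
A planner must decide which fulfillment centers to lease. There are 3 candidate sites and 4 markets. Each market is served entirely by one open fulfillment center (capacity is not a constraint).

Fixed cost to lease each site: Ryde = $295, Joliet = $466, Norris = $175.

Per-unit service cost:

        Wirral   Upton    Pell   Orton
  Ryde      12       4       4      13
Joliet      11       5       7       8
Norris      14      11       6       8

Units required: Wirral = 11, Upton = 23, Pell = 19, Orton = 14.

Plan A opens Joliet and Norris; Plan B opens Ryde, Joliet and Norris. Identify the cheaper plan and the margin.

Plan A is cheaper by 234.

Plan A: {Joliet, Norris}: Wirral→Joliet 11·11=121, Upton→Joliet 5·23=115, Pell→Norris 6·19=114, Orton→Joliet 8·14=112. Service 462; fixed 641; total 1103.
Plan B: {Ryde, Joliet, Norris}: Wirral→Joliet 11·11=121, Upton→Ryde 4·23=92, Pell→Ryde 4·19=76, Orton→Joliet 8·14=112. Service 401; fixed 936; total 1337.
Difference: |1103 − 1337| = 234.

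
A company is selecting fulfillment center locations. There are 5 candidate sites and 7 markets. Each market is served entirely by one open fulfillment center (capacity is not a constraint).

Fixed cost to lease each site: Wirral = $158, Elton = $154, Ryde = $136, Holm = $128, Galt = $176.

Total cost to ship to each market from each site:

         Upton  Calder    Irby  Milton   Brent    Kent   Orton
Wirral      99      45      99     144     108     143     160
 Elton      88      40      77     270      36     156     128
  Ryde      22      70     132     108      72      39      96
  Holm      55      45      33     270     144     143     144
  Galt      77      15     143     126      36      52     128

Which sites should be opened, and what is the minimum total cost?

For any fixed open set, each market goes to its cheapest open site; total = fixed + service.
{Ryde}: Upton→Ryde 22, Calder→Ryde 70, Irby→Ryde 132, Milton→Ryde 108, Brent→Ryde 72, Kent→Ryde 39, Orton→Ryde 96. Service 539; fixed 136; total 675.
{Ryde, Holm}: service 415 + fixed 264 = 679
{Elton, Ryde}: Upton→Ryde 22, Calder→Elton 40, Irby→Elton 77, Milton→Ryde 108, Brent→Elton 36, Kent→Ryde 39, Orton→Ryde 96. Service 418; fixed 290; total 708.
{Wirral, Elton, Ryde, Holm, Galt}: Upton→Ryde 22, Calder→Galt 15, Irby→Holm 33, Milton→Ryde 108, Brent→Elton 36, Kent→Ryde 39, Orton→Ryde 96. Service 349; fixed 752; total 1101.
No other subset beats 675.

Open Ryde only; minimum total cost 675.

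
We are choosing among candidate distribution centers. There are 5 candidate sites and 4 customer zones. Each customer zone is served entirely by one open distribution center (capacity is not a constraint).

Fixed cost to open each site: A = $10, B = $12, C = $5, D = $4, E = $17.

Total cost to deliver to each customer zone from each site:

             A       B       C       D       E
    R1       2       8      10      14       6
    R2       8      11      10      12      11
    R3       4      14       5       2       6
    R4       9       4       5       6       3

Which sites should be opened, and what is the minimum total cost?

Open A and D; minimum total cost 32.

For any fixed open set, each customer zone goes to its cheapest open site; total = fixed + service.
{A, D}: R1→A 2, R2→A 8, R3→D 2, R4→D 6. Service 18; fixed 14; total 32.
{A}: R1→A 2, R2→A 8, R3→A 4, R4→A 9. Service 23; fixed 10; total 33.
{A, C}: service 19 + fixed 15 = 34
{A, B, C, D, E}: service 15 + fixed 48 = 63
No other subset beats 32.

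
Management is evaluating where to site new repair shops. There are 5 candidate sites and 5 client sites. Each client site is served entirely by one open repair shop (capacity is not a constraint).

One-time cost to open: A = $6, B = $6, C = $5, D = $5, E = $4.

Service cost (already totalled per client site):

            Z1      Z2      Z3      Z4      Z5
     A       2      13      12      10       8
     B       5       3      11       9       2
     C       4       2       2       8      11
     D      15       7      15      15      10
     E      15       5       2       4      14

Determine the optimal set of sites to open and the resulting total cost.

For any fixed open set, each client site goes to its cheapest open site; total = fixed + service.
{B, E}: Z1→B 5, Z2→B 3, Z3→E 2, Z4→E 4, Z5→B 2. Service 16; fixed 10; total 26.
{A, B, E}: service 13 + fixed 16 = 29
{B, C}: service 18 + fixed 11 = 29
{A, B, C, D, E}: service 12 + fixed 26 = 38
No other subset beats 26.

Open B and E; minimum total cost 26.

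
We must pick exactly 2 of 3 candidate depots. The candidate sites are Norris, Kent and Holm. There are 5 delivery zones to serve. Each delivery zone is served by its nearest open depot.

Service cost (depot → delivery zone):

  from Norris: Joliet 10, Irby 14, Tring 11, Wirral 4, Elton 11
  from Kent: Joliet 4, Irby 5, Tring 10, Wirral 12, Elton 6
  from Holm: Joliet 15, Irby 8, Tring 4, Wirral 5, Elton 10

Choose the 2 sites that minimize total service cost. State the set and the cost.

Choose Kent and Holm; total service cost 24.

With exactly 2 open, each delivery zone uses its cheapest among the chosen.
{Kent, Holm}: Joliet→Kent 4, Irby→Kent 5, Tring→Holm 4, Wirral→Holm 5, Elton→Kent 6. Service cost 24.
{Norris, Kent}: service cost 29
{Norris, Holm}: service cost 36
Among all 3 size-2 choices, {Kent, Holm} is lowest.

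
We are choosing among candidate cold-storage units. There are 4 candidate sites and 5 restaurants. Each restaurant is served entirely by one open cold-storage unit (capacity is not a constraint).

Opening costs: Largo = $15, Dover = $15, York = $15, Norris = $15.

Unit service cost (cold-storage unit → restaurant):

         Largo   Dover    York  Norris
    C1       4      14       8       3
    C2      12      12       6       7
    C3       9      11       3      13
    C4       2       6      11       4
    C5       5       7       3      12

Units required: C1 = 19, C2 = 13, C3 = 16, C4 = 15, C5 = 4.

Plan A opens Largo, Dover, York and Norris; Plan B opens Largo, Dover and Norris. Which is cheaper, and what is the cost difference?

Plan A: {Largo, Dover, York, Norris}: C1→Norris 3·19=57, C2→York 6·13=78, C3→York 3·16=48, C4→Largo 2·15=30, C5→York 3·4=12. Service 225; fixed 60; total 285.
Plan B: {Largo, Dover, Norris}: C1→Norris 3·19=57, C2→Norris 7·13=91, C3→Largo 9·16=144, C4→Largo 2·15=30, C5→Largo 5·4=20. Service 342; fixed 45; total 387.
Difference: |285 − 387| = 102.

Plan A is cheaper by 102.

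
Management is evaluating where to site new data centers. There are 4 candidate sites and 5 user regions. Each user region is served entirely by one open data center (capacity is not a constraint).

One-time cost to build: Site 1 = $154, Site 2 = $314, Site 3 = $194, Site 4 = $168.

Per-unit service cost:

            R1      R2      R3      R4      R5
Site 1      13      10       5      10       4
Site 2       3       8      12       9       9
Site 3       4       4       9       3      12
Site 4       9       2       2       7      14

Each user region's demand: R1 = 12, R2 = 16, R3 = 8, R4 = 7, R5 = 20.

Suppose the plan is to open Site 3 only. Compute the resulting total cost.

Each user region is assigned to its cheapest site among the open ones.
{Site 3}: R1→Site 3 4·12=48, R2→Site 3 4·16=64, R3→Site 3 9·8=72, R4→Site 3 3·7=21, R5→Site 3 12·20=240. Service 445; fixed 194; total 639.

Total cost: 639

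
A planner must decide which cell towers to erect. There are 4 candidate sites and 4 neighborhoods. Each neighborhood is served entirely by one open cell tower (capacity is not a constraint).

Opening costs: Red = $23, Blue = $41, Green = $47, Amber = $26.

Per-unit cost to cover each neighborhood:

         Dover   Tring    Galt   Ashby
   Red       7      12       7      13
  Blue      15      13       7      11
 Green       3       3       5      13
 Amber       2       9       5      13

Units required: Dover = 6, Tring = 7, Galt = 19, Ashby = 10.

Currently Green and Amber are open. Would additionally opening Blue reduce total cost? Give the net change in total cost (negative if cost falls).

No — net change +21 (cost rises by 21).

Current service cost with {Green, Amber}: 258.
Adding Blue: each neighborhood re-picks its cheapest; new service cost 238, saving 20.
Extra fixed cost: 41. Net change = 41 − 20 = 21.
(Totals: 331 → 352.)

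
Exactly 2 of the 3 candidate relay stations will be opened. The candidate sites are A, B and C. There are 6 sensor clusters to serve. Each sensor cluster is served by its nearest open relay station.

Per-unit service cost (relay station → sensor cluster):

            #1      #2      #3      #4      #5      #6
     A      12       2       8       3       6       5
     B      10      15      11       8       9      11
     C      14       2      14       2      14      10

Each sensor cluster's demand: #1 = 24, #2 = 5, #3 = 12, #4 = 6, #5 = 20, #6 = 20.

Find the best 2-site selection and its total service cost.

Choose A and B; total service cost 584.

With exactly 2 open, each sensor cluster uses its cheapest among the chosen.
{A, B}: #1→B 10·24=240, #2→A 2·5=10, #3→A 8·12=96, #4→A 3·6=18, #5→A 6·20=120, #6→A 5·20=100. Service cost 584.
{A, C}: service cost 626
{B, C}: service cost 774
Among all 3 size-2 choices, {A, B} is lowest.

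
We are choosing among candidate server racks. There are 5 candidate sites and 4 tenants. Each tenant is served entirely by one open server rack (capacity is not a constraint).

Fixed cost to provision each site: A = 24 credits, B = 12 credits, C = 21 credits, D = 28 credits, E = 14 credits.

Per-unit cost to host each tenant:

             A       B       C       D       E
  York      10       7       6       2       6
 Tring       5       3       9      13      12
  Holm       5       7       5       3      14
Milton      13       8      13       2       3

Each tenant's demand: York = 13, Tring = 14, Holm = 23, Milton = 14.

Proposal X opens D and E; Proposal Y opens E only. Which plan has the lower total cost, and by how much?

Proposal X is cheaper by 291.

Proposal X: {D, E}: York→D 2·13=26, Tring→E 12·14=168, Holm→D 3·23=69, Milton→D 2·14=28. Service 291; fixed 42; total 333.
Proposal Y: {E}: York→E 6·13=78, Tring→E 12·14=168, Holm→E 14·23=322, Milton→E 3·14=42. Service 610; fixed 14; total 624.
Difference: |333 − 624| = 291.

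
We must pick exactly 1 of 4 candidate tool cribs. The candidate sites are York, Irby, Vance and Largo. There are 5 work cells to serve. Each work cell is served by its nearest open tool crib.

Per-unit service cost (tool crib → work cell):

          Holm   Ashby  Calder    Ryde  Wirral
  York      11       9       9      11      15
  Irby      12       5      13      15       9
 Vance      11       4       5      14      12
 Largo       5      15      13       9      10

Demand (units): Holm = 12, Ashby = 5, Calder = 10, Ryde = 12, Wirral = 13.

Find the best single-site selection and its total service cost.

Choose Largo only; total service cost 503.

With exactly 1 open, each work cell uses its cheapest among the chosen.
{Largo}: Holm→Largo 5·12=60, Ashby→Largo 15·5=75, Calder→Largo 13·10=130, Ryde→Largo 9·12=108, Wirral→Largo 10·13=130. Service cost 503.
{Vance}: service cost 526
{York}: service cost 594
Among all 4 size-1 choices, {Largo} is lowest.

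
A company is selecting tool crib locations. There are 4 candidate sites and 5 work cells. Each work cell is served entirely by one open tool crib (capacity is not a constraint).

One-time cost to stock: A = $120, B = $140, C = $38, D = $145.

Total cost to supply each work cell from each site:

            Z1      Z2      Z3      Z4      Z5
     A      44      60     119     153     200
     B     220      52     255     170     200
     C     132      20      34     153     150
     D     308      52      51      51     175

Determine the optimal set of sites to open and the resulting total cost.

For any fixed open set, each work cell goes to its cheapest open site; total = fixed + service.
{C}: Z1→C 132, Z2→C 20, Z3→C 34, Z4→C 153, Z5→C 150. Service 489; fixed 38; total 527.
{A, C}: service 401 + fixed 158 = 559
{C, D}: Z1→C 132, Z2→C 20, Z3→C 34, Z4→D 51, Z5→C 150. Service 387; fixed 183; total 570.
{A, B, C, D}: service 299 + fixed 443 = 742
No other subset beats 527.

Open C only; minimum total cost 527.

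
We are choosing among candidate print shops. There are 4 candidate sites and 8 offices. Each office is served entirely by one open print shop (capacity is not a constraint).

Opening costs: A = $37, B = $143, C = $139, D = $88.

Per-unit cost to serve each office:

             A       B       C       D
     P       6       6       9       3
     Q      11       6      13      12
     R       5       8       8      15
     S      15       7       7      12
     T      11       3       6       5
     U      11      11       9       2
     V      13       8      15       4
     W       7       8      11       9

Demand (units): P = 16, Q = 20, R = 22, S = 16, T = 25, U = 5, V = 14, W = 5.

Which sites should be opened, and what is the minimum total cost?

Open A, B and D; minimum total cost 834.

For any fixed open set, each office goes to its cheapest open site; total = fixed + service.
{A, B, D}: P→D 3·16=48, Q→B 6·20=120, R→A 5·22=110, S→B 7·16=112, T→B 3·25=75, U→D 2·5=10, V→D 4·14=56, W→A 7·5=35. Service 566; fixed 268; total 834.
{B, D}: P→D 3·16=48, Q→B 6·20=120, R→B 8·22=176, S→B 7·16=112, T→B 3·25=75, U→D 2·5=10, V→D 4·14=56, W→B 8·5=40. Service 637; fixed 231; total 868.
{A, B}: service 715 + fixed 180 = 895
{A, B, C, D}: service 566 + fixed 407 = 973
(All 15 nonempty subsets were checked; A, B and D is lowest.)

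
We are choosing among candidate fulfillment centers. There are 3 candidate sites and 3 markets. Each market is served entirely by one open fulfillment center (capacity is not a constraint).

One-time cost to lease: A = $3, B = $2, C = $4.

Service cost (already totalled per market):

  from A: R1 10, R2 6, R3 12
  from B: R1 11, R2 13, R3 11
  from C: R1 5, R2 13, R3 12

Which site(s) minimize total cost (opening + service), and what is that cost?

Open A and C; minimum total cost 30.

For any fixed open set, each market goes to its cheapest open site; total = fixed + service.
{A, C}: R1→C 5, R2→A 6, R3→A 12. Service 23; fixed 7; total 30.
{A}: R1→A 10, R2→A 6, R3→A 12. Service 28; fixed 3; total 31.
{A, B, C}: R1→C 5, R2→A 6, R3→B 11. Service 22; fixed 9; total 31.
{B}: service 35 + fixed 2 = 37
No other subset beats 30.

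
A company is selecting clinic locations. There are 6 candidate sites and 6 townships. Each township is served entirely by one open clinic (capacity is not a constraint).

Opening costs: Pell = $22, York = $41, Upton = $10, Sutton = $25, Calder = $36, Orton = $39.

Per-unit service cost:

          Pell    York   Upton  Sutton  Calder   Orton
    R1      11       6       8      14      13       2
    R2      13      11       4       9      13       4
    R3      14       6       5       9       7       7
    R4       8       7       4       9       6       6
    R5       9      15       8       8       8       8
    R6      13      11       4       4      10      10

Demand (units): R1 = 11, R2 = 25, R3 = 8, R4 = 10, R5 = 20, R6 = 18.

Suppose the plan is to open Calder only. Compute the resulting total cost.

Each township is assigned to its cheapest site among the open ones.
{Calder}: R1→Calder 13·11=143, R2→Calder 13·25=325, R3→Calder 7·8=56, R4→Calder 6·10=60, R5→Calder 8·20=160, R6→Calder 10·18=180. Service 924; fixed 36; total 960.

Total cost: 960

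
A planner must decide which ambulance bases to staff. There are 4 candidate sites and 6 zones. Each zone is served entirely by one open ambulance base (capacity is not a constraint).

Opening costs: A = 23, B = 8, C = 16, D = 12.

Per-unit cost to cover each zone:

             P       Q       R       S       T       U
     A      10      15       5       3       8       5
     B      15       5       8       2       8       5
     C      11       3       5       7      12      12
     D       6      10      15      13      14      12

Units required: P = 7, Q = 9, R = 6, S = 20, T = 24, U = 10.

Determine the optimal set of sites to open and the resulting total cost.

Open B, C and D; minimum total cost 417.

For any fixed open set, each zone goes to its cheapest open site; total = fixed + service.
{B, C, D}: P→D 6·7=42, Q→C 3·9=27, R→C 5·6=30, S→B 2·20=40, T→B 8·24=192, U→B 5·10=50. Service 381; fixed 36; total 417.
{B, D}: service 417 + fixed 20 = 437
{A, B, C, D}: service 381 + fixed 59 = 440
{B}: P→B 15·7=105, Q→B 5·9=45, R→B 8·6=48, S→B 2·20=40, T→B 8·24=192, U→B 5·10=50. Service 480; fixed 8; total 488.
No other subset beats 417.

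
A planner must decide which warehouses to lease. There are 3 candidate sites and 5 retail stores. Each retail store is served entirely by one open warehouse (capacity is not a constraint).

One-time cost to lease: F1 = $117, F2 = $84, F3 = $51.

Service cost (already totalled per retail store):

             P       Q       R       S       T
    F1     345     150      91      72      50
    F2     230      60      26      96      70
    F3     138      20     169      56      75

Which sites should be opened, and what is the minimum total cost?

For any fixed open set, each retail store goes to its cheapest open site; total = fixed + service.
{F2, F3}: P→F3 138, Q→F3 20, R→F2 26, S→F3 56, T→F2 70. Service 310; fixed 135; total 445.
{F3}: service 458 + fixed 51 = 509
{F1, F3}: service 355 + fixed 168 = 523
{F1, F2, F3}: service 290 + fixed 252 = 542
(All 7 nonempty subsets were checked; F2 and F3 is lowest.)

Open F2 and F3; minimum total cost 445.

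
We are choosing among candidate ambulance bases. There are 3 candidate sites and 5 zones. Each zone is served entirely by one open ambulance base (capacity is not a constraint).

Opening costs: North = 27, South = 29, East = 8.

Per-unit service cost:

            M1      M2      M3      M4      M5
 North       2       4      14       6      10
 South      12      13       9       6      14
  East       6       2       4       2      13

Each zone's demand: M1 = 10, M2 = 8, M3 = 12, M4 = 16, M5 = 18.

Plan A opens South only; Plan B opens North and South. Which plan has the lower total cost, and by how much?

Plan B is cheaper by 217.

Plan A: {South}: M1→South 12·10=120, M2→South 13·8=104, M3→South 9·12=108, M4→South 6·16=96, M5→South 14·18=252. Service 680; fixed 29; total 709.
Plan B: {North, South}: M1→North 2·10=20, M2→North 4·8=32, M3→South 9·12=108, M4→North 6·16=96, M5→North 10·18=180. Service 436; fixed 56; total 492.
Difference: |709 − 492| = 217.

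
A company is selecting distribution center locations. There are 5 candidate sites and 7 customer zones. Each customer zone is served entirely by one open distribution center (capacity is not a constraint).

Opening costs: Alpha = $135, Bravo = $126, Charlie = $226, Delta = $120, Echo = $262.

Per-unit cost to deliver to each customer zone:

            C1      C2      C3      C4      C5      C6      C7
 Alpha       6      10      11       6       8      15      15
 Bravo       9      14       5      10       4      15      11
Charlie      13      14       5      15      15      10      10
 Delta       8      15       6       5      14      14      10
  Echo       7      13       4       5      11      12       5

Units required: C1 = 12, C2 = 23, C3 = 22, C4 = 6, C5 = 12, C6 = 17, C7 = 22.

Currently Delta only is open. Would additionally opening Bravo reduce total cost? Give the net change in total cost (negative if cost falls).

Yes — net change −39 (cost falls by 39).

Current service cost with {Delta}: 1229.
Adding Bravo: each customer zone re-picks its cheapest; new service cost 1064, saving 165.
Extra fixed cost: 126. Net change = 126 − 165 = -39.
(Totals: 1349 → 1310.)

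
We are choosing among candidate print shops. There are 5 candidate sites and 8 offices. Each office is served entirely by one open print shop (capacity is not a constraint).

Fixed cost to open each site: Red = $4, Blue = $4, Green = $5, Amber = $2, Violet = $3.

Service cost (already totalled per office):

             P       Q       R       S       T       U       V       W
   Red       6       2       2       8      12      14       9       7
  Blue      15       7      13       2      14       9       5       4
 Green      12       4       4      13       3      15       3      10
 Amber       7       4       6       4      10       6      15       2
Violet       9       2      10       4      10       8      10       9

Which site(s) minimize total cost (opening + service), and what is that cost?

Open Red, Green and Amber; minimum total cost 39.

For any fixed open set, each office goes to its cheapest open site; total = fixed + service.
{Red, Green, Amber}: P→Red 6, Q→Red 2, R→Red 2, S→Amber 4, T→Green 3, U→Amber 6, V→Green 3, W→Amber 2. Service 28; fixed 11; total 39.
{Green, Amber}: service 33 + fixed 7 = 40
{Red, Blue, Green, Amber}: P→Red 6, Q→Red 2, R→Red 2, S→Blue 2, T→Green 3, U→Amber 6, V→Green 3, W→Amber 2. Service 26; fixed 15; total 41.
{Red, Blue, Green, Amber, Violet}: service 26 + fixed 18 = 44
No other subset beats 39.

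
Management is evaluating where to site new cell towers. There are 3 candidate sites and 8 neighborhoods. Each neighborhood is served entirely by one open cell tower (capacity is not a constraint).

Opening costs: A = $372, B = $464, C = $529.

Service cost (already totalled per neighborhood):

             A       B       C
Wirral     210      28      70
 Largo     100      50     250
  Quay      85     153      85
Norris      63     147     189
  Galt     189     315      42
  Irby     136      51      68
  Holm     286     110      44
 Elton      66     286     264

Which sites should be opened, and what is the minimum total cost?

For any fixed open set, each neighborhood goes to its cheapest open site; total = fixed + service.
{A, C}: Wirral→C 70, Largo→A 100, Quay→A 85, Norris→A 63, Galt→C 42, Irby→C 68, Holm→C 44, Elton→A 66. Service 538; fixed 901; total 1439.
{A, B}: Wirral→B 28, Largo→B 50, Quay→A 85, Norris→A 63, Galt→A 189, Irby→B 51, Holm→B 110, Elton→A 66. Service 642; fixed 836; total 1478.
{A}: service 1135 + fixed 372 = 1507
{A, B, C}: Wirral→B 28, Largo→B 50, Quay→A 85, Norris→A 63, Galt→C 42, Irby→B 51, Holm→C 44, Elton→A 66. Service 429; fixed 1365; total 1794.
No other subset beats 1439.

Open A and C; minimum total cost 1439.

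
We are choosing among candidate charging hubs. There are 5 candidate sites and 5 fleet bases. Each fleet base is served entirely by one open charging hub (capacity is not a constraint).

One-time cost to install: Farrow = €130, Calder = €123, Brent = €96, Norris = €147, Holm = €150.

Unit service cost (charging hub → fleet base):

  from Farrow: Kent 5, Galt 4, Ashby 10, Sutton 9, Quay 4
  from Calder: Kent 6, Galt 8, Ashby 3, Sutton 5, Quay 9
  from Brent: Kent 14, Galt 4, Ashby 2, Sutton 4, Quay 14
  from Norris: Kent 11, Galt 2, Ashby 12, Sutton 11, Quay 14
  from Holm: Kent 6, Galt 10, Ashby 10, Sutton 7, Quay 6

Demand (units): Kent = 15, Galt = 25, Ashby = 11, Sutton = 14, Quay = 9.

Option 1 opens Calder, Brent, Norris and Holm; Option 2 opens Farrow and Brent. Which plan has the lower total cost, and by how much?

Option 1: {Calder, Brent, Norris, Holm}: Kent→Calder 6·15=90, Galt→Norris 2·25=50, Ashby→Brent 2·11=22, Sutton→Brent 4·14=56, Quay→Holm 6·9=54. Service 272; fixed 516; total 788.
Option 2: {Farrow, Brent}: Kent→Farrow 5·15=75, Galt→Farrow 4·25=100, Ashby→Brent 2·11=22, Sutton→Brent 4·14=56, Quay→Farrow 4·9=36. Service 289; fixed 226; total 515.
Difference: |788 − 515| = 273.

Option 2 is cheaper by 273.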